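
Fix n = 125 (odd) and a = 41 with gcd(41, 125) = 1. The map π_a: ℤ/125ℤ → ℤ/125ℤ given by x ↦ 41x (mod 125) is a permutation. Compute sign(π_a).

+1

Trace 46: π^k(46) = [46, 11, 76, 116, 6, 121, 86] for k=0..6.
Cycle lengths of π_41 on ℤ/125ℤ: [25, 25, 25, 25, 5, 5, 5, 5, 1, 1, 1, 1, 1]; 13 cycles in total.
With 13 cycles on 125 points, sign = (−1)^{125−13} = +1.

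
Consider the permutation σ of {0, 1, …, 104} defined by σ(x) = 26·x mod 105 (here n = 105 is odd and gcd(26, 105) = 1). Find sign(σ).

+1

Trace 101: π^k(101) = [101, 1, 26, 46, 41, 16] for k=0..5.
π_26 has 25 disjoint cycles with lengths [6, 6, 6, 6, 6, 6, 6, 6, 6, 6, 6, 6, 6, 6, 6, 2, 2, 2, 2, 2, 1, 1, 1, 1, 1] on {0,…,104}.
sign(π) = (−1)^{n − #cycles} = (−1)^{105−25} = (−1)^80 = +1.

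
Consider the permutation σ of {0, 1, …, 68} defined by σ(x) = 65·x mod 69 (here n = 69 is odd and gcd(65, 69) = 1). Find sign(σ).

Orbit of 17 under x↦65x: [17, 1, 65, 16, 5, 49, 11]… (length divides ord_69(65)).
5 cycles of lengths [22, 22, 22, 2, 1].
sign(π) = (−1)^{n − #cycles} = (−1)^{69−5} = (−1)^64 = +1.

+1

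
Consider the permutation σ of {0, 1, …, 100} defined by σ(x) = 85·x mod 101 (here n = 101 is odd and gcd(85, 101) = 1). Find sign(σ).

Orbit of 96 under x↦85x: [96, 80, 33, 78, 65, 71, 76]… (length divides ord_101(85)).
Cycle type of π: 50×2 + 1; total 3 cycles.
With 3 cycles on 101 points, sign = (−1)^{101−3} = +1.
(85|101)_J = +1 (Zolotarev's lemma cross-check).

+1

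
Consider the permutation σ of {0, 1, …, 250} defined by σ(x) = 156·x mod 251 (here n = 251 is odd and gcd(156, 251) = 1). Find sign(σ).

+1

Orbit of 113 under x↦156x: [113, 58, 12, 115, 119, 241, 197]… (length divides ord_251(156)).
3 cycles of lengths [125, 125, 1].
sign(π) = (−1)^{n − #cycles} = (−1)^{251−3} = (−1)^248 = +1.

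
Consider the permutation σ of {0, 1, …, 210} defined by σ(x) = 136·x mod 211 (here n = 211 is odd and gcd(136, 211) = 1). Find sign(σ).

Orbit of 62 under x↦136x: [62, 203, 178, 154, 55, 95, 49]… (length divides ord_211(136)).
3 cycles of lengths [105, 105, 1].
211 − 3 = 208 transpositions; sign(π) = (−1)^208 = +1.
Check: (136/211) = +1 by Zolotarev.

+1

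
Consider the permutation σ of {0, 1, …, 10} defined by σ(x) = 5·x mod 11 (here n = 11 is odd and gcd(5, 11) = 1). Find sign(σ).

Trace 3: π^k(3) = [3, 4, 9, 1, 5] for k=0..4.
π_5 has 3 disjoint cycles with lengths [5, 5, 1] on {0,…,10}.
3 cycles on 11: each ℓ→(−1)^(ℓ−1), product (−1)^8 = +1.
Via Zolotarev, sign(π_{5}) = (5|11) = +1.

+1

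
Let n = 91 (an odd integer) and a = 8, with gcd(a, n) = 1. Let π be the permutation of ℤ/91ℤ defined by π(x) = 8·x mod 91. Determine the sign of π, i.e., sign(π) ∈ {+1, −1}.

-1

Orbit of 1 under x↦8x: [1, 8, 64, 57]… (length divides ord_91(8)).
Cycle lengths of π_8 on ℤ/91ℤ: [4, 4, 4, 4, 4, 4, 4, 4, 4, 4, 4, 4, 4, 4, 4, 4, 4, 4, 4, 4, 4, 1, 1, 1, 1, 1, 1, 1]; 28 cycles in total.
91 − 28 = 63 transpositions; sign(π) = (−1)^63 = -1.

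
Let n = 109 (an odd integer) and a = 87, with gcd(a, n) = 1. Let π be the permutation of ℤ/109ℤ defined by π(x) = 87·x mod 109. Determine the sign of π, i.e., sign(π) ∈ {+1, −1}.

Start at x=22: 22 → 61 → 75 → 94 → 3 → 43 → 35 → … (one orbit).
3 cycles of lengths [54, 54, 1].
109 − 3 = 106 transpositions; sign(π) = (−1)^106 = +1.
(87|109)_J = +1 (Zolotarev's lemma cross-check).

+1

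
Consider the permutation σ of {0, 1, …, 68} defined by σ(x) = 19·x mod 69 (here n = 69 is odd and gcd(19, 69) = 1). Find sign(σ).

-1

Trace 10: π^k(10) = [10, 52, 22, 4, 7, 64, 43] for k=0..6.
The orbit structure of x ↦ 19x mod 69: 6 orbits of sizes [22, 22, 22, 1, 1, 1].
6 cycles on 69: each ℓ→(−1)^(ℓ−1), product (−1)^63 = -1.
(19|69)_J = -1 (Zolotarev's lemma cross-check).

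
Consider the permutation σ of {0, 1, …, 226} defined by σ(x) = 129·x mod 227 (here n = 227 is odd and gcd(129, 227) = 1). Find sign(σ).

+1

Orbit of 77 under x↦129x: [77, 172, 169, 9, 26, 176, 4]… (length divides ord_227(129)).
π_129 has 3 disjoint cycles with lengths [113, 113, 1] on {0,…,226}.
227 − 3 = 224 transpositions; sign(π) = (−1)^224 = +1.
The Jacobi symbol (129|227) = +1 (Zolotarev) agrees.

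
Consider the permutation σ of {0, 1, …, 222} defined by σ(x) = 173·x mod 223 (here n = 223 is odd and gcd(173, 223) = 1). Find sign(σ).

-1

Trace 52: π^k(52) = [52, 76, 214, 4, 23, 188, 189] for k=0..6.
Decompose π into cycles: lengths [222, 1] (2 cycles, including the fixed point 0).
sign(π) = (−1)^{n − #cycles} = (−1)^{223−2} = (−1)^221 = -1.
Via Zolotarev, sign(π_{173}) = (173|223) = -1.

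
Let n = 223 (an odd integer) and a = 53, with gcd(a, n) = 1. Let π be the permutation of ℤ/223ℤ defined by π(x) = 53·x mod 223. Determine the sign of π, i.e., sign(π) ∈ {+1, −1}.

+1

Orbit of 203 under x↦53x: [203, 55, 16, 179, 121, 169, 37]… (length divides ord_223(53)).
The orbit structure of x ↦ 53x mod 223: 3 orbits of sizes [111, 111, 1].
223 − 3 = 220 transpositions; sign(π) = (−1)^220 = +1.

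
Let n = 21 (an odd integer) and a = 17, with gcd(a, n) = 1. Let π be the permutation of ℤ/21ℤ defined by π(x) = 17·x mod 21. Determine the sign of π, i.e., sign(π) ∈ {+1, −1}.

+1

Trace 4: π^k(4) = [4, 5, 1, 17, 16, 20] for k=0..5.
The orbit structure of x ↦ 17x mod 21: 5 orbits of sizes [6, 6, 6, 2, 1].
sign(π) = (−1)^{n − #cycles} = (−1)^{21−5} = (−1)^16 = +1.
(17|21)_J = +1 (Zolotarev's lemma cross-check).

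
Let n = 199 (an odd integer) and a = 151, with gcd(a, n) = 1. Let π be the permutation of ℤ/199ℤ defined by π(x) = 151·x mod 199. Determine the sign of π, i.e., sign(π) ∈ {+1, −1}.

Start at x=177: 177 → 61 → 57 → 50 → 187 → 178 → 13 → … (one orbit).
Cycle type of π: 99×2 + 1; total 3 cycles.
3 cycles on 199: each ℓ→(−1)^(ℓ−1), product (−1)^196 = +1.

+1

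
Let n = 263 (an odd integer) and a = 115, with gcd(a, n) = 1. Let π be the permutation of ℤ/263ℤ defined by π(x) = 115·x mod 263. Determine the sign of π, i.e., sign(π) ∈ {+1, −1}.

Orbit of 250 under x↦115x: [250, 83, 77, 176, 252, 50, 227]… (length divides ord_263(115)).
2 cycles of lengths [262, 1].
Σ(ℓ_i−1) = 263−2 = 261; sign = (−1)^261 = -1.
Via Zolotarev, sign(π_{115}) = (115|263) = -1.

-1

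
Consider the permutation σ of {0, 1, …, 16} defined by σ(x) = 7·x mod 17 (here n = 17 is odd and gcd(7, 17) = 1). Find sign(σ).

Start at x=3: 3 → 4 → 11 → 9 → 12 → 16 → 10 → … (one orbit).
Cycle lengths of π_7 on ℤ/17ℤ: [16, 1]; 2 cycles in total.
2 cycles on 17: each ℓ→(−1)^(ℓ−1), product (−1)^15 = -1.

-1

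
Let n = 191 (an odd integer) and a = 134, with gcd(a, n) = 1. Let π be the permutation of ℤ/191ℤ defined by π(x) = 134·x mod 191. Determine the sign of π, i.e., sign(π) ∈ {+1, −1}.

+1

Start at x=120: 120 → 36 → 49 → 72 → 98 → 144 → 5 → … (one orbit).
The orbit structure of x ↦ 134x mod 191: 3 orbits of sizes [95, 95, 1].
n − c = 191 − 3 = 188; sign = (−1)^188 = +1.
The Jacobi symbol (134|191) = +1 (Zolotarev) agrees.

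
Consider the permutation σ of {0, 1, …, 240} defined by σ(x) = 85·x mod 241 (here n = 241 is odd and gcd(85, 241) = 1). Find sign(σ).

Start at x=5: 5 → 184 → 216 → 44 → 125 → 21 → 98 → … (one orbit).
Cycle lengths of π_85 on ℤ/241ℤ: [80, 80, 80, 1]; 4 cycles in total.
Σ(ℓ_i−1) = 241−4 = 237; sign = (−1)^237 = -1.

-1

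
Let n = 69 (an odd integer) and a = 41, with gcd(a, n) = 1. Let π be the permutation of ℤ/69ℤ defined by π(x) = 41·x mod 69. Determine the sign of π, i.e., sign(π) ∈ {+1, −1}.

-1

Orbit of 50 under x↦41x: [50, 49, 8, 52, 62, 58, 32]… (length divides ord_69(41)).
Decompose π into cycles: lengths [22, 22, 11, 11, 2, 1] (6 cycles, including the fixed point 0).
With 6 cycles on 69 points, sign = (−1)^{69−6} = -1.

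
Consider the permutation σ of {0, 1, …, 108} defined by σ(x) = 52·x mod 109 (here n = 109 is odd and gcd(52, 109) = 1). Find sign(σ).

Trace 61: π^k(61) = [61, 11, 27, 96, 87, 55, 26] for k=0..6.
π_52 has 2 disjoint cycles with lengths [108, 1] on {0,…,108}.
109 − 2 = 107 transpositions; sign(π) = (−1)^107 = -1.
Via Zolotarev, sign(π_{52}) = (52|109) = -1.

-1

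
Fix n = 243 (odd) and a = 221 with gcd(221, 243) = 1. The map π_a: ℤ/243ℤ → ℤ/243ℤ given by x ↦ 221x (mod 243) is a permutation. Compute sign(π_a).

-1

Start at x=218: 218 → 64 → 50 → 115 → 143 → 13 → 200 → … (one orbit).
6 cycles of lengths [162, 54, 18, 6, 2, 1].
With 6 cycles on 243 points, sign = (−1)^{243−6} = -1.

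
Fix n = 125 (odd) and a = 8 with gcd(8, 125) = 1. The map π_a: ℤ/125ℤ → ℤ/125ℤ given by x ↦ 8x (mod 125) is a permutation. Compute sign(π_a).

-1

Orbit of 98 under x↦8x: [98, 34, 22, 51, 33, 14, 112]… (length divides ord_125(8)).
4 cycles of lengths [100, 20, 4, 1].
4 cycles on 125: each ℓ→(−1)^(ℓ−1), product (−1)^121 = -1.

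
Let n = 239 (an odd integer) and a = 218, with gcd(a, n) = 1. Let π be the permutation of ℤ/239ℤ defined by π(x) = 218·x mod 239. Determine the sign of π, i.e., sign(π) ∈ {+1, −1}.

Start at x=226: 226 → 34 → 3 → 176 → 128 → 180 → 44 → … (one orbit).
The orbit structure of x ↦ 218x mod 239: 3 orbits of sizes [119, 119, 1].
sign(π) = (−1)^{n − #cycles} = (−1)^{239−3} = (−1)^236 = +1.
(218|239)_J = +1 (Zolotarev's lemma cross-check).

+1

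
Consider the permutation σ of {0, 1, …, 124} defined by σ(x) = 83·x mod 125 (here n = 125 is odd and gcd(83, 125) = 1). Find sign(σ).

Start at x=39: 39 → 112 → 46 → 68 → 19 → 77 → 16 → … (one orbit).
π_83 has 4 disjoint cycles with lengths [100, 20, 4, 1] on {0,…,124}.
125 − 4 = 121 transpositions; sign(π) = (−1)^121 = -1.
The Jacobi symbol (83|125) = -1 (Zolotarev) agrees.

-1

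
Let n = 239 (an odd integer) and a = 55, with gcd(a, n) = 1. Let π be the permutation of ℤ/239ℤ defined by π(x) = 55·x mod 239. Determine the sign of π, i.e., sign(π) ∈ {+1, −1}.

+1

Start at x=83: 83 → 24 → 125 → 183 → 27 → 51 → 176 → … (one orbit).
3 cycles of lengths [119, 119, 1].
n − c = 239 − 3 = 236; sign = (−1)^236 = +1.
Via Zolotarev, sign(π_{55}) = (55|239) = +1.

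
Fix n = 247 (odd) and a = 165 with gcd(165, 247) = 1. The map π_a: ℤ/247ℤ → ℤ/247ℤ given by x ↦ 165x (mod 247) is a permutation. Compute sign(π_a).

Start at x=55: 55 → 183 → 61 → 185 → 144 → 48 → 16 → … (one orbit).
π_165 has 18 disjoint cycles with lengths [18, 18, 18, 18, 18, 18, 18, 18, 18, 18, 18, 18, 18, 3, 3, 3, 3, 1] on {0,…,246}.
With 18 cycles on 247 points, sign = (−1)^{247−18} = -1.

-1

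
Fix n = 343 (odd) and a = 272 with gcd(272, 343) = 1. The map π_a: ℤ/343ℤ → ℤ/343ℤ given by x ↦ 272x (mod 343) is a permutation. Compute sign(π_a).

-1

Start at x=92: 92 → 328 → 36 → 188 → 29 → 342 → 71 → … (one orbit).
Cycle type of π: 98×3 + 14×3 + 2×3 + 1; total 10 cycles.
10 cycles on 343: each ℓ→(−1)^(ℓ−1), product (−1)^333 = -1.
(272|343)_J = -1 (Zolotarev's lemma cross-check).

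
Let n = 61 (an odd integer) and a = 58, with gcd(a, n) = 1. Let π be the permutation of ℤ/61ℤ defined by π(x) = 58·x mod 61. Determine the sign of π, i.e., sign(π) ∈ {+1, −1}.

+1

Start at x=9: 9 → 34 → 20 → 1 → 58 → 9 (one orbit).
Cycle lengths of π_58 on ℤ/61ℤ: [5, 5, 5, 5, 5, 5, 5, 5, 5, 5, 5, 5, 1]; 13 cycles in total.
13 cycles on 61: each ℓ→(−1)^(ℓ−1), product (−1)^48 = +1.
Via Zolotarev, sign(π_{58}) = (58|61) = +1.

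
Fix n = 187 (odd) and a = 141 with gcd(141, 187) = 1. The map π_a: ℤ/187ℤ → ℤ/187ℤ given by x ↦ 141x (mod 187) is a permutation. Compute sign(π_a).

Trace 81: π^k(81) = [81, 14, 104, 78, 152, 114, 179] for k=0..6.
Cycle lengths of π_141 on ℤ/187ℤ: [80, 80, 16, 5, 5, 1]; 6 cycles in total.
187 − 6 = 181 transpositions; sign(π) = (−1)^181 = -1.
(141|187)_J = -1 (Zolotarev's lemma cross-check).

-1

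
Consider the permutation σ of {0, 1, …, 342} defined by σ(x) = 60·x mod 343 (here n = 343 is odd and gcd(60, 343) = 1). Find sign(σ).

+1

Orbit of 120 under x↦60x: [120, 340, 163, 176, 270, 79, 281]… (length divides ord_343(60)).
Decompose π into cycles: lengths [147, 147, 21, 21, 3, 3, 1] (7 cycles, including the fixed point 0).
sign(π) = (−1)^{n − #cycles} = (−1)^{343−7} = (−1)^336 = +1.
Check: (60/343) = +1 by Zolotarev.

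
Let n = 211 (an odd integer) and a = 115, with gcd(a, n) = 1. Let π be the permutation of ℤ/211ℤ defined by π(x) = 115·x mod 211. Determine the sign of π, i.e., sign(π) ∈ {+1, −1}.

Trace 188: π^k(188) = [188, 98, 87, 88, 203, 135, 122] for k=0..6.
Decompose π into cycles: lengths [70, 70, 70, 1] (4 cycles, including the fixed point 0).
211 − 4 = 207 transpositions; sign(π) = (−1)^207 = -1.
(115|211)_J = -1 (Zolotarev's lemma cross-check).

-1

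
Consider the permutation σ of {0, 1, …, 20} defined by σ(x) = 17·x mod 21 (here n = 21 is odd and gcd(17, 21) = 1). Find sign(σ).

Orbit of 5 under x↦17x: [5, 1, 17, 16, 20, 4]… (length divides ord_21(17)).
Cycle lengths of π_17 on ℤ/21ℤ: [6, 6, 6, 2, 1]; 5 cycles in total.
sign(π) = (−1)^{n − #cycles} = (−1)^{21−5} = (−1)^16 = +1.
Zolotarev: (17|21) = +1, matching the cycle-count sign.

+1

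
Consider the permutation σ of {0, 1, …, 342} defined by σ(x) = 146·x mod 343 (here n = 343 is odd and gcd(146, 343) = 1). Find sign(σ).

-1

Orbit of 197 under x↦146x: [197, 293, 246, 244, 295, 195, 1]… (length divides ord_343(146)).
Cycle lengths of π_146 on ℤ/343ℤ: [14, 14, 14, 14, 14, 14, 14, 14, 14, 14, 14, 14, 14, 14, 14, 14, 14, 14, 14, 14, 14, 2, 2, 2, 2, 2, 2, 2, 2, 2, 2, 2, 2, 2, 2, 2, 2, 2, 2, 2, 2, 2, 2, 2, 2, 1]; 46 cycles in total.
n − c = 343 − 46 = 297; sign = (−1)^297 = -1.
Check: (146/343) = -1 by Zolotarev.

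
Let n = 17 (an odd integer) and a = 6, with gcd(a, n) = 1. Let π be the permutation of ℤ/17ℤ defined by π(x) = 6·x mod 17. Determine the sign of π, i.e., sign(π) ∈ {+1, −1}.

Trace 16: π^k(16) = [16, 11, 15, 5, 13, 10, 9] for k=0..6.
π_6 has 2 disjoint cycles with lengths [16, 1] on {0,…,16}.
With 2 cycles on 17 points, sign = (−1)^{17−2} = -1.
Zolotarev: (6|17) = -1, matching the cycle-count sign.

-1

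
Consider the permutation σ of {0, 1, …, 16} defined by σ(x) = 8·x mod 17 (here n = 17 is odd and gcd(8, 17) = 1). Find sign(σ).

Orbit of 16 under x↦8x: [16, 9, 4, 15, 1, 8, 13]… (length divides ord_17(8)).
π_8 has 3 disjoint cycles with lengths [8, 8, 1] on {0,…,16}.
17 − 3 = 14 transpositions; sign(π) = (−1)^14 = +1.

+1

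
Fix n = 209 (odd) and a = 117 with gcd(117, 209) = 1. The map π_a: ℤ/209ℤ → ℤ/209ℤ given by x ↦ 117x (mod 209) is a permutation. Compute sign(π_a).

+1

Start at x=2: 2 → 25 → 208 → 92 → 105 → 163 → 52 → … (one orbit).
5 cycles of lengths [90, 90, 18, 10, 1].
Σ(ℓ_i−1) = 209−5 = 204; sign = (−1)^204 = +1.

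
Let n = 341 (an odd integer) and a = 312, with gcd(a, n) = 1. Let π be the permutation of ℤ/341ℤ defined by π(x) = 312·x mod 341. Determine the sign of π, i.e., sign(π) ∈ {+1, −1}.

+1

Orbit of 163 under x↦312x: [163, 47, 1, 312, 159]… (length divides ord_341(312)).
π_312 has 69 disjoint cycles with lengths [5, 5, 5, 5, 5, 5, 5, 5, 5, 5, 5, 5, 5, 5, 5, 5, 5, 5, 5, 5, 5, 5, 5, 5, 5, 5, 5, 5, 5, 5, 5, 5, 5, 5, 5, 5, 5, 5, 5, 5, 5, 5, 5, 5, 5, 5, 5, 5, 5, 5, 5, 5, 5, 5, 5, 5, 5, 5, 5, 5, 5, 5, 5, 5, 5, 5, 5, 5, 1] on {0,…,340}.
With 69 cycles on 341 points, sign = (−1)^{341−69} = +1.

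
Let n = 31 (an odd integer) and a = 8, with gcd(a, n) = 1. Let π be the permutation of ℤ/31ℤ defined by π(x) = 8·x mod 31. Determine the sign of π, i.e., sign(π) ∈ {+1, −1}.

+1

Trace 4: π^k(4) = [4, 1, 8, 2, 16] for k=0..4.
Cycle type of π: 5×6 + 1; total 7 cycles.
n − c = 31 − 7 = 24; sign = (−1)^24 = +1.
Via Zolotarev, sign(π_{8}) = (8|31) = +1.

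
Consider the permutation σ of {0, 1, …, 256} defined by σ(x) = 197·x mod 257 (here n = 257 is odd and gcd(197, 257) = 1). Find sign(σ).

+1

Start at x=68: 68 → 32 → 136 → 64 → 15 → 128 → 30 → … (one orbit).
9 cycles of lengths [32, 32, 32, 32, 32, 32, 32, 32, 1].
Σ(ℓ_i−1) = 257−9 = 248; sign = (−1)^248 = +1.
The Jacobi symbol (197|257) = +1 (Zolotarev) agrees.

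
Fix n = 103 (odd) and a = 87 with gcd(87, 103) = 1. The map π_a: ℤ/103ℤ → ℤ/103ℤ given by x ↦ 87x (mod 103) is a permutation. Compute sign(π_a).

-1

Trace 39: π^k(39) = [39, 97, 96, 9, 62, 38, 10] for k=0..6.
Cycle type of π: 102 + 1; total 2 cycles.
With 2 cycles on 103 points, sign = (−1)^{103−2} = -1.
Check: (87/103) = -1 by Zolotarev.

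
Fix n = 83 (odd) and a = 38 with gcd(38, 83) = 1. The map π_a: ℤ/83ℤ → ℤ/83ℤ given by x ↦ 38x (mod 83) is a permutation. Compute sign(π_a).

Orbit of 69 under x↦38x: [69, 49, 36, 40, 26, 75, 28]… (length divides ord_83(38)).
π_38 has 3 disjoint cycles with lengths [41, 41, 1] on {0,…,82}.
sign(π) = (−1)^{n − #cycles} = (−1)^{83−3} = (−1)^80 = +1.
(38|83)_J = +1 (Zolotarev's lemma cross-check).

+1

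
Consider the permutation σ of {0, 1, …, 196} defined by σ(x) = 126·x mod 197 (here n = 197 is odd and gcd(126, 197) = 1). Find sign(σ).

Trace 156: π^k(156) = [156, 153, 169, 18, 101, 118, 93] for k=0..6.
Cycle lengths of π_126 on ℤ/197ℤ: [196, 1]; 2 cycles in total.
197 − 2 = 195 transpositions; sign(π) = (−1)^195 = -1.
Zolotarev: (126|197) = -1, matching the cycle-count sign.

-1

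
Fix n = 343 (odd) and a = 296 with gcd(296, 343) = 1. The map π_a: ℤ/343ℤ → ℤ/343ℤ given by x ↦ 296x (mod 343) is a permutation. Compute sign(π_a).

+1

Trace 30: π^k(30) = [30, 305, 71, 93, 88, 323, 254] for k=0..6.
π_296 has 7 disjoint cycles with lengths [147, 147, 21, 21, 3, 3, 1] on {0,…,342}.
n − c = 343 − 7 = 336; sign = (−1)^336 = +1.
Zolotarev: (296|343) = +1, matching the cycle-count sign.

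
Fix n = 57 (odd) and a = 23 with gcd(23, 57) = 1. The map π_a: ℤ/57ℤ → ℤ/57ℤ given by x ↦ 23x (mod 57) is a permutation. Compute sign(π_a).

-1

Trace 4: π^k(4) = [4, 35, 7, 47, 55, 11, 25] for k=0..6.
The orbit structure of x ↦ 23x mod 57: 6 orbits of sizes [18, 18, 9, 9, 2, 1].
n − c = 57 − 6 = 51; sign = (−1)^51 = -1.
Zolotarev: (23|57) = -1, matching the cycle-count sign.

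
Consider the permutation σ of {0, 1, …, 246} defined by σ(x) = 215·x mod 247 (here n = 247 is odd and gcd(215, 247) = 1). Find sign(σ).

Start at x=82: 82 → 93 → 235 → 137 → 62 → 239 → 9 → … (one orbit).
Cycle lengths of π_215 on ℤ/247ℤ: [36, 36, 36, 36, 36, 36, 12, 9, 9, 1]; 10 cycles in total.
Σ(ℓ_i−1) = 247−10 = 237; sign = (−1)^237 = -1.
Via Zolotarev, sign(π_{215}) = (215|247) = -1.

-1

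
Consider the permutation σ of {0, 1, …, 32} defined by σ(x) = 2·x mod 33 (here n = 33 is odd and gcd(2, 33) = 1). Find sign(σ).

Orbit of 16 under x↦2x: [16, 32, 31, 29, 25, 17, 1]… (length divides ord_33(2)).
Cycle lengths of π_2 on ℤ/33ℤ: [10, 10, 10, 2, 1]; 5 cycles in total.
sign(π) = (−1)^{n − #cycles} = (−1)^{33−5} = (−1)^28 = +1.
Check: (2/33) = +1 by Zolotarev.

+1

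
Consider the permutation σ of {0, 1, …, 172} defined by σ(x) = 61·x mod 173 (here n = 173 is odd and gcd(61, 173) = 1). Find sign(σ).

Start at x=92: 92 → 76 → 138 → 114 → 34 → 171 → 51 → … (one orbit).
Cycle type of π: 172 + 1; total 2 cycles.
n − c = 173 − 2 = 171; sign = (−1)^171 = -1.
Check: (61/173) = -1 by Zolotarev.

-1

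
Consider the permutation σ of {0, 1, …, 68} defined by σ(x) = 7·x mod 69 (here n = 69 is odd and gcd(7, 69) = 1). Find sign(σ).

-1

Start at x=43: 43 → 25 → 37 → 52 → 19 → 64 → 34 → … (one orbit).
Decompose π into cycles: lengths [22, 22, 22, 1, 1, 1] (6 cycles, including the fixed point 0).
n − c = 69 − 6 = 63; sign = (−1)^63 = -1.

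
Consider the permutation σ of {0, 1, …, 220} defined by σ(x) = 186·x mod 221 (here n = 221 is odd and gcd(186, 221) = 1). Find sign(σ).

+1

Trace 101: π^k(101) = [101, 1, 186, 120, 220, 35] for k=0..5.
43 cycles of lengths [6, 6, 6, 6, 6, 6, 6, 6, 6, 6, 6, 6, 6, 6, 6, 6, 6, 6, 6, 6, 6, 6, 6, 6, 6, 6, 6, 6, 6, 6, 6, 6, 6, 6, 2, 2, 2, 2, 2, 2, 2, 2, 1].
n − c = 221 − 43 = 178; sign = (−1)^178 = +1.
(186|221)_J = +1 (Zolotarev's lemma cross-check).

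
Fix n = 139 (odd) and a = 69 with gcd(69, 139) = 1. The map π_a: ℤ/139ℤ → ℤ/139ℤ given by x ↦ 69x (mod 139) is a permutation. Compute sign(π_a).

Start at x=116: 116 → 81 → 29 → 55 → 42 → 118 → 80 → … (one orbit).
π_69 has 3 disjoint cycles with lengths [69, 69, 1] on {0,…,138}.
139 − 3 = 136 transpositions; sign(π) = (−1)^136 = +1.

+1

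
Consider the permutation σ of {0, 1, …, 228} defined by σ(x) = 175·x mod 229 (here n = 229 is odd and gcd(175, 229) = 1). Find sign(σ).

-1

Orbit of 17 under x↦175x: [17, 227, 108, 122, 53, 115, 202]… (length divides ord_229(175)).
Decompose π into cycles: lengths [76, 76, 76, 1] (4 cycles, including the fixed point 0).
sign(π) = (−1)^{n − #cycles} = (−1)^{229−4} = (−1)^225 = -1.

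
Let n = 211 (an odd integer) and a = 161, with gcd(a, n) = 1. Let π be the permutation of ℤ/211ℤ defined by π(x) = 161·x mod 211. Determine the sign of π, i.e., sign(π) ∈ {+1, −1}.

+1

Orbit of 43 under x↦161x: [43, 171, 101, 14, 144, 185, 34]… (length divides ord_211(161)).
π_161 has 11 disjoint cycles with lengths [21, 21, 21, 21, 21, 21, 21, 21, 21, 21, 1] on {0,…,210}.
Σ(ℓ_i−1) = 211−11 = 200; sign = (−1)^200 = +1.
Zolotarev: (161|211) = +1, matching the cycle-count sign.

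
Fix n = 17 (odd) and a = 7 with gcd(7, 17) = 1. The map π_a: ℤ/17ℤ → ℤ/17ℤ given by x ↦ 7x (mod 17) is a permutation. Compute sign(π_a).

Start at x=4: 4 → 11 → 9 → 12 → 16 → 10 → 2 → … (one orbit).
2 cycles of lengths [16, 1].
17 − 2 = 15 transpositions; sign(π) = (−1)^15 = -1.
Zolotarev: (7|17) = -1, matching the cycle-count sign.

-1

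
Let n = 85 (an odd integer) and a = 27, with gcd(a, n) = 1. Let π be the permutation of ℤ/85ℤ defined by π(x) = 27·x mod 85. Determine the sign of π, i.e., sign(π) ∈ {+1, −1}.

Start at x=59: 59 → 63 → 1 → 27 → 49 → 48 → 21 → … (one orbit).
Cycle lengths of π_27 on ℤ/85ℤ: [16, 16, 16, 16, 16, 4, 1]; 7 cycles in total.
7 cycles on 85: each ℓ→(−1)^(ℓ−1), product (−1)^78 = +1.
(27|85)_J = +1 (Zolotarev's lemma cross-check).

+1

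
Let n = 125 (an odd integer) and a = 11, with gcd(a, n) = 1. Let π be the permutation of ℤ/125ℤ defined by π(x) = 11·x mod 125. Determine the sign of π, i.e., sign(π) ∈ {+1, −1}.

Orbit of 61 under x↦11x: [61, 46, 6, 66, 101, 111, 96]… (length divides ord_125(11)).
Cycle lengths of π_11 on ℤ/125ℤ: [25, 25, 25, 25, 5, 5, 5, 5, 1, 1, 1, 1, 1]; 13 cycles in total.
n − c = 125 − 13 = 112; sign = (−1)^112 = +1.

+1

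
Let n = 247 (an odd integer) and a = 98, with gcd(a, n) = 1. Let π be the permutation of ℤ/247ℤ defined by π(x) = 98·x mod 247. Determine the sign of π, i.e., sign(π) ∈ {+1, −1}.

+1

Orbit of 8 under x↦98x: [8, 43, 15, 235, 59, 101, 18]… (length divides ord_247(98)).
π_98 has 9 disjoint cycles with lengths [36, 36, 36, 36, 36, 36, 18, 12, 1] on {0,…,246}.
247 − 9 = 238 transpositions; sign(π) = (−1)^238 = +1.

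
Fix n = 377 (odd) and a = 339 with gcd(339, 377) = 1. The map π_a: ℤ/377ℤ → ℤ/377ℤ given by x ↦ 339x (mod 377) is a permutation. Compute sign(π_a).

Trace 313: π^k(313) = [313, 170, 326, 53, 248, 1, 339] for k=0..6.
Cycle lengths of π_339 on ℤ/377ℤ: [7, 7, 7, 7, 7, 7, 7, 7, 7, 7, 7, 7, 7, 7, 7, 7, 7, 7, 7, 7, 7, 7, 7, 7, 7, 7, 7, 7, 7, 7, 7, 7, 7, 7, 7, 7, 7, 7, 7, 7, 7, 7, 7, 7, 7, 7, 7, 7, 7, 7, 7, 7, 1, 1, 1, 1, 1, 1, 1, 1, 1, 1, 1, 1, 1]; 65 cycles in total.
Σ(ℓ_i−1) = 377−65 = 312; sign = (−1)^312 = +1.
Check: (339/377) = +1 by Zolotarev.

+1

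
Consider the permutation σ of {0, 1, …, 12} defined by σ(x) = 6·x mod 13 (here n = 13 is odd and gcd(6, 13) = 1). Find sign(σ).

Trace 3: π^k(3) = [3, 5, 4, 11, 1, 6, 10] for k=0..6.
Decompose π into cycles: lengths [12, 1] (2 cycles, including the fixed point 0).
With 2 cycles on 13 points, sign = (−1)^{13−2} = -1.

-1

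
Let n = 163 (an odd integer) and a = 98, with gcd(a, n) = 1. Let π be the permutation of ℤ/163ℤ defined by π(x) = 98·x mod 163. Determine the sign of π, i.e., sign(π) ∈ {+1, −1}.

-1

Orbit of 21 under x↦98x: [21, 102, 53, 141, 126, 123, 155]… (length divides ord_163(98)).
Decompose π into cycles: lengths [54, 54, 54, 1] (4 cycles, including the fixed point 0).
sign(π) = (−1)^{n − #cycles} = (−1)^{163−4} = (−1)^159 = -1.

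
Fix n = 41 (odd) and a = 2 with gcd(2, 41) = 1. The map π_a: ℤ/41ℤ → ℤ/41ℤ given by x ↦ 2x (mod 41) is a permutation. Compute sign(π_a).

+1

Orbit of 40 under x↦2x: [40, 39, 37, 33, 25, 9, 18]… (length divides ord_41(2)).
The orbit structure of x ↦ 2x mod 41: 3 orbits of sizes [20, 20, 1].
3 cycles on 41: each ℓ→(−1)^(ℓ−1), product (−1)^38 = +1.
Via Zolotarev, sign(π_{2}) = (2|41) = +1.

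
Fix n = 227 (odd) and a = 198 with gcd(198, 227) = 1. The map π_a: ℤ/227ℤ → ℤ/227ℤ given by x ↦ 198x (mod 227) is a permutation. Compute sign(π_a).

-1

Start at x=154: 154 → 74 → 124 → 36 → 91 → 85 → 32 → … (one orbit).
2 cycles of lengths [226, 1].
With 2 cycles on 227 points, sign = (−1)^{227−2} = -1.
Check: (198/227) = -1 by Zolotarev.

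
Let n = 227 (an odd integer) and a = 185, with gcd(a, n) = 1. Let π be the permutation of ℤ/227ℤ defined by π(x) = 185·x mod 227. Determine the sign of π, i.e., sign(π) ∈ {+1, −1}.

Orbit of 134 under x↦185x: [134, 47, 69, 53, 44, 195, 209]… (length divides ord_227(185)).
The orbit structure of x ↦ 185x mod 227: 3 orbits of sizes [113, 113, 1].
n − c = 227 − 3 = 224; sign = (−1)^224 = +1.
The Jacobi symbol (185|227) = +1 (Zolotarev) agrees.

+1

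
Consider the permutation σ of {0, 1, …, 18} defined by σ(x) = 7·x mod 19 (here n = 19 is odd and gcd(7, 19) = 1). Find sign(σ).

+1

Orbit of 11 under x↦7x: [11, 1, 7]… (length divides ord_19(7)).
7 cycles of lengths [3, 3, 3, 3, 3, 3, 1].
With 7 cycles on 19 points, sign = (−1)^{19−7} = +1.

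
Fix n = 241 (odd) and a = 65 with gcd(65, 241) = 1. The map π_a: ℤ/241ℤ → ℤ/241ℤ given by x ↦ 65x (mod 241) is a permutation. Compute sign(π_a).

-1

Start at x=64: 64 → 63 → 239 → 111 → 226 → 230 → 8 → … (one orbit).
Cycle lengths of π_65 on ℤ/241ℤ: [48, 48, 48, 48, 48, 1]; 6 cycles in total.
sign(π) = (−1)^{n − #cycles} = (−1)^{241−6} = (−1)^235 = -1.
Zolotarev: (65|241) = -1, matching the cycle-count sign.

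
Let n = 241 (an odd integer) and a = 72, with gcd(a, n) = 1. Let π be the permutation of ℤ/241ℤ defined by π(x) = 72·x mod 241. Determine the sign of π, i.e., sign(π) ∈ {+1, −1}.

+1

Orbit of 223 under x↦72x: [223, 150, 196, 134, 8, 94, 20]… (length divides ord_241(72)).
Decompose π into cycles: lengths [120, 120, 1] (3 cycles, including the fixed point 0).
Σ(ℓ_i−1) = 241−3 = 238; sign = (−1)^238 = +1.
The Jacobi symbol (72|241) = +1 (Zolotarev) agrees.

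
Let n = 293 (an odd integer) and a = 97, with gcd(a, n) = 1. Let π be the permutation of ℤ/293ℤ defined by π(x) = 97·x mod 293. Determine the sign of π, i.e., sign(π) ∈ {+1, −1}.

+1

Orbit of 170 under x↦97x: [170, 82, 43, 69, 247, 226, 240]… (length divides ord_293(97)).
The orbit structure of x ↦ 97x mod 293: 3 orbits of sizes [146, 146, 1].
n − c = 293 − 3 = 290; sign = (−1)^290 = +1.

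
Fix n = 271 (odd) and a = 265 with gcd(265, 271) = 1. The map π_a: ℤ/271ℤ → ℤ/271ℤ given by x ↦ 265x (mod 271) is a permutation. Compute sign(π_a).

Trace 80: π^k(80) = [80, 62, 170, 64, 158, 136, 268] for k=0..6.
Cycle type of π: 135×2 + 1; total 3 cycles.
271 − 3 = 268 transpositions; sign(π) = (−1)^268 = +1.
The Jacobi symbol (265|271) = +1 (Zolotarev) agrees.

+1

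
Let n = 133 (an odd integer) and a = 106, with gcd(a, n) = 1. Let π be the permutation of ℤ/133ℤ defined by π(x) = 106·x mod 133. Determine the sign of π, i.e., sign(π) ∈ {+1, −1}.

+1

Start at x=106: 106 → 64 → 1 → 106 (one orbit).
The orbit structure of x ↦ 106x mod 133: 49 orbits of sizes [3, 3, 3, 3, 3, 3, 3, 3, 3, 3, 3, 3, 3, 3, 3, 3, 3, 3, 3, 3, 3, 3, 3, 3, 3, 3, 3, 3, 3, 3, 3, 3, 3, 3, 3, 3, 3, 3, 3, 3, 3, 3, 1, 1, 1, 1, 1, 1, 1].
With 49 cycles on 133 points, sign = (−1)^{133−49} = +1.
Via Zolotarev, sign(π_{106}) = (106|133) = +1.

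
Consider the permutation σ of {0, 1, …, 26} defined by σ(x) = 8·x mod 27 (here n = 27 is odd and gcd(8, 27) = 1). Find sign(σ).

-1

Trace 1: π^k(1) = [1, 8, 10, 26, 19, 17] for k=0..5.
Decompose π into cycles: lengths [6, 6, 6, 2, 2, 2, 2, 1] (8 cycles, including the fixed point 0).
Σ(ℓ_i−1) = 27−8 = 19; sign = (−1)^19 = -1.
Via Zolotarev, sign(π_{8}) = (8|27) = -1.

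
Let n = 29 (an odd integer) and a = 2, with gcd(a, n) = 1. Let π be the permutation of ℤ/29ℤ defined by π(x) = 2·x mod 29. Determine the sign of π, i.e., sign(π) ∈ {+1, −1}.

-1

Start at x=3: 3 → 6 → 12 → 24 → 19 → 9 → 18 → … (one orbit).
π_2 has 2 disjoint cycles with lengths [28, 1] on {0,…,28}.
With 2 cycles on 29 points, sign = (−1)^{29−2} = -1.
Via Zolotarev, sign(π_{2}) = (2|29) = -1.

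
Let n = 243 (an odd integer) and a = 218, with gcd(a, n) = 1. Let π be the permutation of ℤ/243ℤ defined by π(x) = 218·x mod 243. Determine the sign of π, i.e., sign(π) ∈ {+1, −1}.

Orbit of 206 under x↦218x: [206, 196, 203, 28, 29, 4, 143]… (length divides ord_243(218)).
π_218 has 6 disjoint cycles with lengths [162, 54, 18, 6, 2, 1] on {0,…,242}.
With 6 cycles on 243 points, sign = (−1)^{243−6} = -1.

-1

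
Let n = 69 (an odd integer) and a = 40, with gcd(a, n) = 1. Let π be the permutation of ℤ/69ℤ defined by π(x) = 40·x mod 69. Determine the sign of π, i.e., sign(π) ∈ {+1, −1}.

-1

Start at x=58: 58 → 43 → 64 → 7 → 4 → 22 → 52 → … (one orbit).
6 cycles of lengths [22, 22, 22, 1, 1, 1].
69 − 6 = 63 transpositions; sign(π) = (−1)^63 = -1.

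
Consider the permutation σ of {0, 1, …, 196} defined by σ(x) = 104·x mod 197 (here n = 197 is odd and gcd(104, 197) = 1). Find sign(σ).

+1

Start at x=36: 36 → 1 → 104 → 178 → 191 → 164 → 114 → 36 (one orbit).
The orbit structure of x ↦ 104x mod 197: 29 orbits of sizes [7, 7, 7, 7, 7, 7, 7, 7, 7, 7, 7, 7, 7, 7, 7, 7, 7, 7, 7, 7, 7, 7, 7, 7, 7, 7, 7, 7, 1].
With 29 cycles on 197 points, sign = (−1)^{197−29} = +1.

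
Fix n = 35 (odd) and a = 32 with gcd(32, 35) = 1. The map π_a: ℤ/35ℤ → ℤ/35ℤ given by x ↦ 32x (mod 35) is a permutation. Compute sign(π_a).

-1

Start at x=1: 1 → 32 → 9 → 8 → 11 → 2 → 29 → … (one orbit).
Cycle type of π: 12×2 + 4 + 3×2 + 1; total 6 cycles.
sign(π) = (−1)^{n − #cycles} = (−1)^{35−6} = (−1)^29 = -1.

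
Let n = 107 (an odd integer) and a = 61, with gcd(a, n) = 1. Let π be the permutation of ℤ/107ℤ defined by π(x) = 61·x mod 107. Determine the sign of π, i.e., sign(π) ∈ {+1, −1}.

+1

Trace 12: π^k(12) = [12, 90, 33, 87, 64, 52, 69] for k=0..6.
π_61 has 3 disjoint cycles with lengths [53, 53, 1] on {0,…,106}.
Σ(ℓ_i−1) = 107−3 = 104; sign = (−1)^104 = +1.
Zolotarev: (61|107) = +1, matching the cycle-count sign.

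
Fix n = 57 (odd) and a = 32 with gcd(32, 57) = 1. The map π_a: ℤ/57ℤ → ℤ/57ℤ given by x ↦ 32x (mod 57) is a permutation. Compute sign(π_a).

Start at x=53: 53 → 43 → 8 → 28 → 41 → 1 → 32 → … (one orbit).
π_32 has 5 disjoint cycles with lengths [18, 18, 18, 2, 1] on {0,…,56}.
57 − 5 = 52 transpositions; sign(π) = (−1)^52 = +1.

+1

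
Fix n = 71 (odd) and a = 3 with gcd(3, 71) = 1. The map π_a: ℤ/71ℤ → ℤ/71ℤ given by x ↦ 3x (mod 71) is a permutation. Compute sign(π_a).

+1

Orbit of 9 under x↦3x: [9, 27, 10, 30, 19, 57, 29]… (length divides ord_71(3)).
Cycle lengths of π_3 on ℤ/71ℤ: [35, 35, 1]; 3 cycles in total.
3 cycles on 71: each ℓ→(−1)^(ℓ−1), product (−1)^68 = +1.
Via Zolotarev, sign(π_{3}) = (3|71) = +1.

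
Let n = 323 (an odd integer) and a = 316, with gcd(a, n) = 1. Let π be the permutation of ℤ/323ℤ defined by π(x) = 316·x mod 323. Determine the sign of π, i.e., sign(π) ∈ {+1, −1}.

+1

Orbit of 115 under x↦316x: [115, 164, 144, 284, 273, 27, 134]… (length divides ord_323(316)).
Cycle type of π: 48×6 + 16 + 6×3 + 1; total 11 cycles.
Σ(ℓ_i−1) = 323−11 = 312; sign = (−1)^312 = +1.
(316|323)_J = +1 (Zolotarev's lemma cross-check).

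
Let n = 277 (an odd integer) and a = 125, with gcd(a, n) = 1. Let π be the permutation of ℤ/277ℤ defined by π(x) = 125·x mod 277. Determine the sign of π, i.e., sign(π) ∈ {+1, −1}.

Trace 69: π^k(69) = [69, 38, 41, 139, 201, 195, 276] for k=0..6.
The orbit structure of x ↦ 125x mod 277: 4 orbits of sizes [92, 92, 92, 1].
277 − 4 = 273 transpositions; sign(π) = (−1)^273 = -1.
(125|277)_J = -1 (Zolotarev's lemma cross-check).

-1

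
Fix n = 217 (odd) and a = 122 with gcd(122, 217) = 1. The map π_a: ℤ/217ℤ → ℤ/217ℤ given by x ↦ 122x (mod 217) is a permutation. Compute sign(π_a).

+1

Orbit of 1 under x↦122x: [1, 122, 128, 209, 109, 61, 64]… (length divides ord_217(122)).
The orbit structure of x ↦ 122x mod 217: 11 orbits of sizes [30, 30, 30, 30, 30, 30, 10, 10, 10, 6, 1].
sign(π) = (−1)^{n − #cycles} = (−1)^{217−11} = (−1)^206 = +1.
Check: (122/217) = +1 by Zolotarev.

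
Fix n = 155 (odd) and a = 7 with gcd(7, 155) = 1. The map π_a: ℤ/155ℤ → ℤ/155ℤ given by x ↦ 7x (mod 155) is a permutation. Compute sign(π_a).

Orbit of 28 under x↦7x: [28, 41, 132, 149, 113, 16, 112]… (length divides ord_155(7)).
6 cycles of lengths [60, 60, 15, 15, 4, 1].
sign(π) = (−1)^{n − #cycles} = (−1)^{155−6} = (−1)^149 = -1.
Via Zolotarev, sign(π_{7}) = (7|155) = -1.

-1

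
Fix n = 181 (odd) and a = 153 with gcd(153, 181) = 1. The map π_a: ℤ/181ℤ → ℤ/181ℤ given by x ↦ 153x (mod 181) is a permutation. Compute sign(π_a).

-1

Orbit of 81 under x↦153x: [81, 85, 154, 32, 9, 110, 178]… (length divides ord_181(153)).
Cycle type of π: 180 + 1; total 2 cycles.
n − c = 181 − 2 = 179; sign = (−1)^179 = -1.
Check: (153/181) = -1 by Zolotarev.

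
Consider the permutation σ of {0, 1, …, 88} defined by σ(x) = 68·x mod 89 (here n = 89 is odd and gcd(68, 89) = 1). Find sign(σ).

Trace 25: π^k(25) = [25, 9, 78, 53, 44, 55, 2] for k=0..6.
π_68 has 3 disjoint cycles with lengths [44, 44, 1] on {0,…,88}.
Σ(ℓ_i−1) = 89−3 = 86; sign = (−1)^86 = +1.
Check: (68/89) = +1 by Zolotarev.

+1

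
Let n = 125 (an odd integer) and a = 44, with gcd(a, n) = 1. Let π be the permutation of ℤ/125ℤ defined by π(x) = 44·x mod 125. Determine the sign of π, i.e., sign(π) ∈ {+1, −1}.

+1

Start at x=64: 64 → 66 → 29 → 26 → 19 → 86 → 34 → … (one orbit).
Decompose π into cycles: lengths [50, 50, 10, 10, 2, 2, 1] (7 cycles, including the fixed point 0).
With 7 cycles on 125 points, sign = (−1)^{125−7} = +1.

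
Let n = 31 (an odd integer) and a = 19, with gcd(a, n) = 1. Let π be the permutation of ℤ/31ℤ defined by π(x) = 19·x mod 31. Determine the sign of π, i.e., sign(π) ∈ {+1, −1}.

+1

Trace 1: π^k(1) = [1, 19, 20, 8, 28, 5, 2] for k=0..6.
Decompose π into cycles: lengths [15, 15, 1] (3 cycles, including the fixed point 0).
3 cycles on 31: each ℓ→(−1)^(ℓ−1), product (−1)^28 = +1.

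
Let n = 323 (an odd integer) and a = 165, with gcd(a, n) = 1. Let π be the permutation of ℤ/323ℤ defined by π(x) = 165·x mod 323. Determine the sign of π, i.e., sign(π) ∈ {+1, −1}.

+1

Trace 284: π^k(284) = [284, 25, 249, 64, 224, 138, 160] for k=0..6.
The orbit structure of x ↦ 165x mod 323: 5 orbits of sizes [144, 144, 18, 16, 1].
Σ(ℓ_i−1) = 323−5 = 318; sign = (−1)^318 = +1.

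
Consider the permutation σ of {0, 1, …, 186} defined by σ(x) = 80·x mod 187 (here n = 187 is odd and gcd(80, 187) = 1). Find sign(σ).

Trace 45: π^k(45) = [45, 47, 20, 104, 92, 67, 124] for k=0..6.
The orbit structure of x ↦ 80x mod 187: 6 orbits of sizes [80, 80, 16, 5, 5, 1].
n − c = 187 − 6 = 181; sign = (−1)^181 = -1.

-1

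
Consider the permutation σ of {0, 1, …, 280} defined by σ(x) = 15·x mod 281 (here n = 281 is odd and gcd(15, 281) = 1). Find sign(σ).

Trace 185: π^k(185) = [185, 246, 37, 274, 176, 111, 260] for k=0..6.
π_15 has 2 disjoint cycles with lengths [280, 1] on {0,…,280}.
281 − 2 = 279 transpositions; sign(π) = (−1)^279 = -1.
(15|281)_J = -1 (Zolotarev's lemma cross-check).

-1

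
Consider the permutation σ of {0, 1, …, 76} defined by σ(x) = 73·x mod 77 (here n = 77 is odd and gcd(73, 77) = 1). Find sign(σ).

+1

Trace 37: π^k(37) = [37, 6, 53, 19, 1, 73, 16] for k=0..6.
Cycle type of π: 30×2 + 10 + 6 + 1; total 5 cycles.
Σ(ℓ_i−1) = 77−5 = 72; sign = (−1)^72 = +1.
Check: (73/77) = +1 by Zolotarev.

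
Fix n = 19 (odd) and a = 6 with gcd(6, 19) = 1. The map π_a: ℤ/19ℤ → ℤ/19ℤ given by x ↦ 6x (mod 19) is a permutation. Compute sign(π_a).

+1

Trace 11: π^k(11) = [11, 9, 16, 1, 6, 17, 7] for k=0..6.
Cycle lengths of π_6 on ℤ/19ℤ: [9, 9, 1]; 3 cycles in total.
n − c = 19 − 3 = 16; sign = (−1)^16 = +1.
Zolotarev: (6|19) = +1, matching the cycle-count sign.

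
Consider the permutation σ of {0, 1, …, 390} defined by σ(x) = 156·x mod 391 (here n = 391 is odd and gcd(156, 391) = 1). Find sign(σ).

Start at x=371: 371 → 8 → 75 → 361 → 12 → 308 → 346 → … (one orbit).
6 cycles of lengths [176, 176, 16, 11, 11, 1].
391 − 6 = 385 transpositions; sign(π) = (−1)^385 = -1.

-1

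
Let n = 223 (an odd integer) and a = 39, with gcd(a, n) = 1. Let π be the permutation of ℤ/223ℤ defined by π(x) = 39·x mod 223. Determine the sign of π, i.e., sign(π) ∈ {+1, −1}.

+1

Start at x=1: 1 → 39 → 183 → 1 (one orbit).
Cycle lengths of π_39 on ℤ/223ℤ: [3, 3, 3, 3, 3, 3, 3, 3, 3, 3, 3, 3, 3, 3, 3, 3, 3, 3, 3, 3, 3, 3, 3, 3, 3, 3, 3, 3, 3, 3, 3, 3, 3, 3, 3, 3, 3, 3, 3, 3, 3, 3, 3, 3, 3, 3, 3, 3, 3, 3, 3, 3, 3, 3, 3, 3, 3, 3, 3, 3, 3, 3, 3, 3, 3, 3, 3, 3, 3, 3, 3, 3, 3, 3, 1]; 75 cycles in total.
n − c = 223 − 75 = 148; sign = (−1)^148 = +1.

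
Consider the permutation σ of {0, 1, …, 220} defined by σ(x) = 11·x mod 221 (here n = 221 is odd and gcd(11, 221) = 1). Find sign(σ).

Orbit of 120 under x↦11x: [120, 215, 155, 158, 191, 112, 127]… (length divides ord_221(11)).
Cycle type of π: 48×4 + 16 + 12 + 1; total 7 cycles.
sign(π) = (−1)^{n − #cycles} = (−1)^{221−7} = (−1)^214 = +1.

+1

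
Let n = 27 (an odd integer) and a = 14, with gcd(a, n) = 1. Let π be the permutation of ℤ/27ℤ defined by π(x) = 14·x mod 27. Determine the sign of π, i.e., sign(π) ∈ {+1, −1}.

-1

Start at x=22: 22 → 11 → 19 → 23 → 25 → 26 → 13 → … (one orbit).
Cycle lengths of π_14 on ℤ/27ℤ: [18, 6, 2, 1]; 4 cycles in total.
With 4 cycles on 27 points, sign = (−1)^{27−4} = -1.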